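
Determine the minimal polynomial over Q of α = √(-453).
m_α(x) = x^2 + 453

α satisfies α^2 + 453 = 0, so x^2 + 453 annihilates α. Since d = -453 is squarefree and ≠ 1, it is not a perfect square in Q, so x^2 + 453 has no rational root and is therefore irreducible over Q (a degree-2 polynomial over a field is irreducible iff it has no root). Hence m_α(x) = x^2 + 453.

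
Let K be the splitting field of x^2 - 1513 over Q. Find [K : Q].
[K : Q] = 2

f(x) = x^2 - 1513 factors as (x - √1513)(x + √1513). The splitting field is K = Q(√1513). Since 1513 is squarefree and > 1, it is not a perfect square, so x^2 - 1513 is irreducible over Q and [Q(√1513) : Q] = 2. Hence [K : Q] = 2.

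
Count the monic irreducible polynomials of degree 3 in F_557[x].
There are 57602712 monic irreducible polynomials of degree 3 over F_557

Each element of F_{557^3} that lies in no proper subfield is a root of exactly one monic irreducible of degree 3 over F_557, and each such polynomial has 3 distinct roots in F_{557^3}. By Möbius inversion the count is N_557(3) = (1/3) Σ_{d|3} μ(3/d) · 557^d = (1/3)(μ(3)·557^1 + μ(1)·557^3) = 172808136/3 = 57602712.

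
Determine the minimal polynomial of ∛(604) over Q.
m_α(x) = x^3 - 604

α satisfies α^3 = 604, so x^3 - 604 annihilates α. By the rational root test, a rational root p/q (in lowest terms) of x^3 - 604 would satisfy p^3 = 604 q^3, forcing q = 1 and p^3 = 604; but 604 is not a perfect cube, contradiction. A monic cubic over Q with no rational root is irreducible (any nontrivial factorization would include a linear factor). Hence x^3 - 604 is the minimal polynomial of α, and in particular [Q(α):Q] = 3.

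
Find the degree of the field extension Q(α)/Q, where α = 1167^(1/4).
[Q(α):Q] = 4

α is a root of x^4 - 1167. By Eisenstein's criterion at the prime p = 3 (which divides the constant term 1167 but p^2 = 9 does not, since 1167 is squarefree), x^4 - 1167 is irreducible over Q. Hence [Q(α):Q] = 4.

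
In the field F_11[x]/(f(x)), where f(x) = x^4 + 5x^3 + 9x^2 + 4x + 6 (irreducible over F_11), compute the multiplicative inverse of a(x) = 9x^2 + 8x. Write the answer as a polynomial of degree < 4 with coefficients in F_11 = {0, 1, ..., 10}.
a(x)^(-1) ≡ 5x^3 + 2x^2 + 3x + 8 (mod f(x))

Since f is irreducible over F_11, F_11[x]/(f) is a field and a(x) ≠ 0 has an inverse. Apply the extended Euclidean algorithm to f(x) and a(x) in F_11[x]: f(x) = (5x^2 + x + 5)·a(x) + (8x + 6);  a(x) = (8x + 6)·(8x + 6) + (8). The last nonzero remainder is the constant 8 = gcd(f, a) in F_11. Back-substituting through the division chain expresses 8 = s(x)·a(x) + t(x)·f(x) with s(x) ≡ 7x^3 + 5x^2 + 2x + 9 (mod f), so (7x^3 + 5x^2 + 2x + 9)·a(x) ≡ 8 (mod f). Multiplying by 8^(-1) ≡ 7 in F_11 gives a(x)^(-1) ≡ 7·(7x^3 + 5x^2 + 2x + 9) ≡ 5x^3 + 2x^2 + 3x + 8 (mod f). Check: (9x^2 + 8x)·(5x^3 + 2x^2 + 3x + 8) = x^5 + 3x^4 + 10x^3 + 8x^2 + 9x ≡ 1 (mod x^4 + 5x^3 + 9x^2 + 4x + 6).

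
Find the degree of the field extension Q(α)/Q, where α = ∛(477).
[Q(α):Q] = 3

The minimal polynomial of α is x^3 - 477, irreducible over Q since 477 is not a perfect cube (so x^3 - 477 has no rational root). Hence [Q(α):Q] = deg(m_α) = 3.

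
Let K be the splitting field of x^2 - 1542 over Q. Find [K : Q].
[K : Q] = 2

f(x) = x^2 - 1542 factors as (x - √1542)(x + √1542). The splitting field is K = Q(√1542). Since 1542 is squarefree and > 1, it is not a perfect square, so x^2 - 1542 is irreducible over Q and [Q(√1542) : Q] = 2. Hence [K : Q] = 2.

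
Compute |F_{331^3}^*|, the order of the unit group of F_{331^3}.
|F_{331^3}^*| = 36264690

F_{331^3} has 331^3 = 36264691 elements; its multiplicative group consists of all nonzero elements, so |F_{331^3}^*| = 36264691 - 1 = 36264690. (It is cyclic since any finite subgroup of the multiplicative group of a field is cyclic.)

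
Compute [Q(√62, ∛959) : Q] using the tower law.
[Q(√62, ∛959) : Q] = 6

Let L = Q(√62, ∛959). Since Q(√62) ⊂ L and [Q(√62):Q] = 2, the tower law gives 2 | [L:Q]. Likewise Q(∛959) ⊂ L with [Q(∛959):Q] = 3 (because 959 is not a perfect cube), so 3 | [L:Q]. As gcd(2,3) = 1, [L:Q] is divisible by 6. Conversely L is generated over Q by √62 and ∛959, so [L:Q] ≤ 2·3 = 6. Therefore [Q(√62, ∛959) : Q] = 6.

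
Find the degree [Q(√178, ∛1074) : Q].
[Q(√178, ∛1074) : Q] = 6

Let L = Q(√178, ∛1074). Since Q(√178) ⊂ L and [Q(√178):Q] = 2, the tower law gives 2 | [L:Q]. Likewise Q(∛1074) ⊂ L with [Q(∛1074):Q] = 3 (because 1074 is not a perfect cube), so 3 | [L:Q]. As gcd(2,3) = 1, [L:Q] is divisible by 6. Conversely L is generated over Q by √178 and ∛1074, so [L:Q] ≤ 2·3 = 6. Therefore [Q(√178, ∛1074) : Q] = 6.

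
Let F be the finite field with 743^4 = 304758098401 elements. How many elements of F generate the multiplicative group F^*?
There are φ(304758098400) = 64696320000 primitive elements

F_q^* is cyclic of order q - 1 = 304758098400. A cyclic group of order m has exactly φ(m) generators. Here m = 304758098400 = 2^5 · 3 · 5^2 · 7 · 31 · 53 · 61 · 181, so the number of primitive elements is φ(304758098400) = 64696320000.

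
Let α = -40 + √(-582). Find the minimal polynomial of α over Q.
m_α(x) = x^2 + 80x + 2182

From α + 40 = √(-582), squaring gives (α + 40)^2 = -582, i.e. α^2 + 80α + 1600 = -582, so α^2 + 80α + 2182 = 0. The discriminant of x^2 + 80x + 2182 is (80)^2 - 4·(2182) = 6400 - 8728 = -2328, and 4·(-582) is not a perfect square in Q since -582 is squarefree and ≠ 1. Hence x^2 + 80x + 2182 is irreducible over Q and is the minimal polynomial of α.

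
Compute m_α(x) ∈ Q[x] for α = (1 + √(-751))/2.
m_α(x) = x^2 - x + 188

From 2α - 1 = √(-751), squaring gives (2α - 1)^2 = -751, i.e. 4α^2 - 4α + 1 = -751, so α^2 - α + (1 + 751)/4 = 0. Since -751 ≡ 1 (mod 4), (1 + 751)/4 = 188 ∈ Z. The polynomial x^2 - x + 188 has discriminant 1 - 4·(188) = -751, which is not a perfect square in Q (d = -751 is squarefree and ≠ 1), so x^2 - x + 188 is irreducible over Q. It is the minimal polynomial of α.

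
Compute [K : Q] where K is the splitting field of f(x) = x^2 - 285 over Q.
[K : Q] = 2

f(x) = x^2 - 285 factors as (x - √285)(x + √285). The splitting field is K = Q(√285). Since 285 is squarefree and > 1, it is not a perfect square, so x^2 - 285 is irreducible over Q and [Q(√285) : Q] = 2. Hence [K : Q] = 2.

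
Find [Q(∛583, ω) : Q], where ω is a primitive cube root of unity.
[Q(∛583, ω) : Q] = 6

[Q(∛583):Q] = 3 (min poly x^3 - 583, irreducible since 583 is not a perfect cube). [Q(ω):Q] = 2 (min poly x^2 + x + 1). Since Q(∛583) ⊂ R and ω ∉ R, we have ω ∉ Q(∛583), so x^2 + x + 1 remains irreducible over Q(∛583) and [Q(∛583, ω) : Q(∛583)] = 2. By the tower law, [Q(∛583, ω) : Q] = 3 · 2 = 6. (In fact Q(∛583, ω) is the splitting field of x^3 - 583 over Q.)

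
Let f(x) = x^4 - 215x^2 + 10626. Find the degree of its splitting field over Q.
[K : Q] = 4

Solving the quadratic in x^2: x^2 = (215 ± √(215^2 - 4·10626))/2 = (215 ± √3721)/2 = (215 ± 61)/2, giving x^2 = 77 or x^2 = 138. So f(x) = (x^2 - 77)(x^2 - 138) and the roots of f are ±√77, ±√138. Hence the splitting field is K = Q(√77, √138). Since 77 and 138 are distinct squarefree integers > 1, their product 10626 is not a perfect square, so √138 ∉ Q(√77). By the tower law [K:Q] = [Q(√77,√138):Q(√77)] · [Q(√77):Q] = 2 · 2 = 4.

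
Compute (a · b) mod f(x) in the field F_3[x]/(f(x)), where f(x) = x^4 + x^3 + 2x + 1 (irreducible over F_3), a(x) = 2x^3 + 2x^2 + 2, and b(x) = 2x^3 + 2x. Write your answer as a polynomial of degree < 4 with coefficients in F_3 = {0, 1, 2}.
a · b ≡ 2x^3 + 2x^2 + 2x + 2 (mod f(x))

Multiply in F_3[x]: a(x)·b(x) = (2x^3 + 2x^2 + 2)·(2x^3 + 2x) = x^6 + x^5 + x^4 + 2x^3 + x. This has degree ≥ 4, so divide by f(x) over F_3: x^6 + x^5 + x^4 + 2x^3 + x = (x^2 + 1)·(x^4 + x^3 + 2x + 1) + (2x^3 + 2x^2 + 2x + 2). Hence a·b ≡ 2x^3 + 2x^2 + 2x + 2 (mod f). (F_3[x]/(f) is a field with 3^4 = 81 elements since f is irreducible of degree 4.)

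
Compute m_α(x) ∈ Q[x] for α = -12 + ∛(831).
m_α(x) = x^3 + 36x^2 + 432x + 897

Set β = α + 12 = ∛(831), so β^3 = 831. Then (α + 12)^3 - 831 = 0, i.e. α is a root of g(x) = (x + 12)^3 - 831 = x^3 + 36x^2 + 432x + 897. Since g(x) = h(x + 12) where h(x) = x^3 - 831, and h is irreducible over Q (because 831 is not a perfect cube, so h has no rational root, and a monic cubic with no rational root is irreducible), g is also irreducible (irreducibility is preserved under the substitution x → x + 12). Hence m_α(x) = x^3 + 36x^2 + 432x + 897.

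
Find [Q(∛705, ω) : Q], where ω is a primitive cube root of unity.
[Q(∛705, ω) : Q] = 6

[Q(∛705):Q] = 3 (min poly x^3 - 705, irreducible since 705 is not a perfect cube). [Q(ω):Q] = 2 (min poly x^2 + x + 1). Since Q(∛705) ⊂ R and ω ∉ R, we have ω ∉ Q(∛705), so x^2 + x + 1 remains irreducible over Q(∛705) and [Q(∛705, ω) : Q(∛705)] = 2. By the tower law, [Q(∛705, ω) : Q] = 3 · 2 = 6. (In fact Q(∛705, ω) is the splitting field of x^3 - 705 over Q.)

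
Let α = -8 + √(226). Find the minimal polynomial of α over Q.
m_α(x) = x^2 + 16x - 162

From α + 8 = √(226), squaring gives (α + 8)^2 = 226, i.e. α^2 + 16α + 64 = 226, so α^2 + 16α - 162 = 0. The discriminant of x^2 + 16x - 162 is (16)^2 - 4·(-162) = 256 + 648 = 904, and 4·(226) is not a perfect square in Q since 226 is squarefree and ≠ 1. Hence x^2 + 16x - 162 is irreducible over Q and is the minimal polynomial of α.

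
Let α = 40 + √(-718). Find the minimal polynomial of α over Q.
m_α(x) = x^2 - 80x + 2318

From α - 40 = √(-718), squaring gives (α - 40)^2 = -718, i.e. α^2 - 80α + 1600 = -718, so α^2 - 80α + 2318 = 0. The discriminant of x^2 - 80x + 2318 is (-80)^2 - 4·(2318) = 6400 - 9272 = -2872, and 4·(-718) is not a perfect square in Q since -718 is squarefree and ≠ 1. Hence x^2 - 80x + 2318 is irreducible over Q and is the minimal polynomial of α.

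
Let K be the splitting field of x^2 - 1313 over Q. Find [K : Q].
[K : Q] = 2

f(x) = x^2 - 1313 factors as (x - √1313)(x + √1313). The splitting field is K = Q(√1313). Since 1313 is squarefree and > 1, it is not a perfect square, so x^2 - 1313 is irreducible over Q and [Q(√1313) : Q] = 2. Hence [K : Q] = 2.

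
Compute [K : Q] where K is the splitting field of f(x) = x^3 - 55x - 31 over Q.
[K : Q] = 6

By the rational root test, any rational root of the monic integer polynomial f(x) = x^3 - 55x - 31 must be an integer dividing the constant term -31, i.e. one of ±{1, 31}. Evaluating: f(1) = -85, f(-1) = 23, f(31) = 28055, f(-31) = -28117; none is 0, so f has no rational root and is therefore irreducible over Q (a cubic with no linear factor over a field is irreducible). For an irreducible cubic, the Galois group is A_3 or S_3 according as the discriminant disc(f) = -4a^3 - 27b^2 = -4·(-55)^3 - 27·(-31)^2 = 639553 is or is not a square in Q. Here disc(f) = 639553 is not a perfect square in Q, so the Galois group of f over Q is not contained in A_3 and must be all of S_3. The splitting field has degree |S_3| = 6 over Q, so [K : Q] = 6.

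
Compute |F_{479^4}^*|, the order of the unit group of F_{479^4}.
|F_{479^4}^*| = 52643172480

F_{479^4} has 479^4 = 52643172481 elements; its multiplicative group consists of all nonzero elements, so |F_{479^4}^*| = 52643172481 - 1 = 52643172480. (It is cyclic since any finite subgroup of the multiplicative group of a field is cyclic.)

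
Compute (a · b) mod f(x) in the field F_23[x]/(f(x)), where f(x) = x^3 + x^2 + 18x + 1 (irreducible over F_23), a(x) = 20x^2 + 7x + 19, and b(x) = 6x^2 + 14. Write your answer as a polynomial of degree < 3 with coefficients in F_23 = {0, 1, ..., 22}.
a · b ≡ 14x^2 + 2x + 22 (mod f(x))

Multiply in F_23[x]: a(x)·b(x) = (20x^2 + 7x + 19)·(6x^2 + 14) = 5x^4 + 19x^3 + 3x^2 + 6x + 13. This has degree ≥ 3, so divide by f(x) over F_23: 5x^4 + 19x^3 + 3x^2 + 6x + 13 = (5x + 14)·(x^3 + x^2 + 18x + 1) + (14x^2 + 2x + 22). Hence a·b ≡ 14x^2 + 2x + 22 (mod f). (F_23[x]/(f) is a field with 23^3 = 12167 elements since f is irreducible of degree 3.)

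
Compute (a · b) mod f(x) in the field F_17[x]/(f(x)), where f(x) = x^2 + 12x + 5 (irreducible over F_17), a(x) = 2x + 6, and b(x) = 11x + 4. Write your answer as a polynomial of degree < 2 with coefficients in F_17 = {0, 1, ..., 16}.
a · b ≡ 14x + 16 (mod f(x))

Multiply in F_17[x]: a(x)·b(x) = (2x + 6)·(11x + 4) = 5x^2 + 6x + 7. This has degree ≥ 2, so divide by f(x) over F_17: 5x^2 + 6x + 7 = (5)·(x^2 + 12x + 5) + (14x + 16). Hence a·b ≡ 14x + 16 (mod f). (F_17[x]/(f) is a field with 17^2 = 289 elements since f is irreducible of degree 2.)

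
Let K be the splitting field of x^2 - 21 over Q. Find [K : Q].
[K : Q] = 2

f(x) = x^2 - 21 factors as (x - √21)(x + √21). The splitting field is K = Q(√21). Since 21 is squarefree and > 1, it is not a perfect square, so x^2 - 21 is irreducible over Q and [Q(√21) : Q] = 2. Hence [K : Q] = 2.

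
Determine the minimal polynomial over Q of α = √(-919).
m_α(x) = x^2 + 919

α satisfies α^2 + 919 = 0, so x^2 + 919 annihilates α. Since d = -919 is squarefree and ≠ 1, it is not a perfect square in Q, so x^2 + 919 has no rational root and is therefore irreducible over Q (a degree-2 polynomial over a field is irreducible iff it has no root). Hence m_α(x) = x^2 + 919.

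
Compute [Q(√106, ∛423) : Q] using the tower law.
[Q(√106, ∛423) : Q] = 6

Let L = Q(√106, ∛423). Since Q(√106) ⊂ L and [Q(√106):Q] = 2, the tower law gives 2 | [L:Q]. Likewise Q(∛423) ⊂ L with [Q(∛423):Q] = 3 (because 423 is not a perfect cube), so 3 | [L:Q]. As gcd(2,3) = 1, [L:Q] is divisible by 6. Conversely L is generated over Q by √106 and ∛423, so [L:Q] ≤ 2·3 = 6. Therefore [Q(√106, ∛423) : Q] = 6.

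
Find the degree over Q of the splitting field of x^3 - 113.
[K : Q] = 6

The roots of x^3 - 113 are ∛113, ω∛113, ω^2∛113 where ω = e^(2πi/3) is a primitive cube root of unity, so K = Q(∛113, ω). Now [Q(∛113):Q] = 3 (since 113 is not a perfect cube, x^3 - 113 is irreducible) and [Q(ω):Q] = 2. Both 2 and 3 divide [K:Q], and [K:Q] ≤ 3·2 = 6, so [K:Q] = 6. (Equivalently: Q(∛113) ⊂ R but ω ∉ R, so [K : Q(∛113)] = 2.)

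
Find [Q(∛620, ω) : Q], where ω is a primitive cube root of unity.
[Q(∛620, ω) : Q] = 6

[Q(∛620):Q] = 3 (min poly x^3 - 620, irreducible since 620 is not a perfect cube). [Q(ω):Q] = 2 (min poly x^2 + x + 1). Since Q(∛620) ⊂ R and ω ∉ R, we have ω ∉ Q(∛620), so x^2 + x + 1 remains irreducible over Q(∛620) and [Q(∛620, ω) : Q(∛620)] = 2. By the tower law, [Q(∛620, ω) : Q] = 3 · 2 = 6. (In fact Q(∛620, ω) is the splitting field of x^3 - 620 over Q.)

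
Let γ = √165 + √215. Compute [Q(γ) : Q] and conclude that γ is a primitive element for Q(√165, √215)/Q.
[Q(γ) : Q] = 4 (equivalently, Q(γ) = Q(√165, √215))

Obviously Q(γ) ⊆ Q(√165, √215), and [Q(√165, √215):Q] = 4 (since 165, 215 are distinct squarefree integers > 1 with 35475 not a perfect square). To show equality we compute the minimal polynomial of γ. From γ = √165 + √215: γ^2 = 165 + 2√(35475) + 215 = 380 + 2√(35475), so γ^2 - 380 = 2√(35475); squaring, (γ^2 - 380)^2 = 4·35475, i.e. γ^4 - 760γ^2 + 144400 - 141900 = 0, i.e. γ^4 - 760γ^2 + 2500 = 0. So γ is a root of x^4 - 760x^2 + 2500. This polynomial is irreducible over Q: it has no rational root (each ±√165 ± √215 is irrational), and any factorization into two quadratics over Q would force √(35475) ∈ Q (pairing opposite roots) or √165, √215 ∈ Q (other pairings), all impossible. Hence [Q(γ):Q] = 4 = [Q(√165, √215):Q], so Q(γ) = Q(√165, √215).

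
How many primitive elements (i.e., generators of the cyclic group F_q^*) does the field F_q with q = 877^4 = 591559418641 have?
There are φ(591559418640) = 155231797248 primitive elements

F_q^* is cyclic of order q - 1 = 591559418640. A cyclic group of order m has exactly φ(m) generators. Here m = 591559418640 = 2^4 · 3 · 5 · 73 · 439 · 76913, so the number of primitive elements is φ(591559418640) = 155231797248.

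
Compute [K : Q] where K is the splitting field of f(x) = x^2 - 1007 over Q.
[K : Q] = 2

f(x) = x^2 - 1007 factors as (x - √1007)(x + √1007). The splitting field is K = Q(√1007). Since 1007 is squarefree and > 1, it is not a perfect square, so x^2 - 1007 is irreducible over Q and [Q(√1007) : Q] = 2. Hence [K : Q] = 2.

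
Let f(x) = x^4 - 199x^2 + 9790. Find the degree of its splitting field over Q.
[K : Q] = 4

Solving the quadratic in x^2: x^2 = (199 ± √(199^2 - 4·9790))/2 = (199 ± √441)/2 = (199 ± 21)/2, giving x^2 = 89 or x^2 = 110. So f(x) = (x^2 - 89)(x^2 - 110) and the roots of f are ±√89, ±√110. Hence the splitting field is K = Q(√89, √110). Since 89 and 110 are distinct squarefree integers > 1, their product 9790 is not a perfect square, so √110 ∉ Q(√89). By the tower law [K:Q] = [Q(√89,√110):Q(√89)] · [Q(√89):Q] = 2 · 2 = 4.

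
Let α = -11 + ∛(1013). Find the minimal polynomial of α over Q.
m_α(x) = x^3 + 33x^2 + 363x + 318

Set β = α + 11 = ∛(1013), so β^3 = 1013. Then (α + 11)^3 - 1013 = 0, i.e. α is a root of g(x) = (x + 11)^3 - 1013 = x^3 + 33x^2 + 363x + 318. Since g(x) = h(x + 11) where h(x) = x^3 - 1013, and h is irreducible over Q (because 1013 is not a perfect cube, so h has no rational root, and a monic cubic with no rational root is irreducible), g is also irreducible (irreducibility is preserved under the substitution x → x + 11). Hence m_α(x) = x^3 + 33x^2 + 363x + 318.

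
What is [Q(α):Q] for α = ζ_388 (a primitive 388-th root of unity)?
[Q(α):Q] = 192

The minimal polynomial of ζ_388 over Q is the 388-th cyclotomic polynomial Φ_388(x), which is irreducible over Q and has degree φ(388) = 192. Hence [Q(α):Q] = φ(388) = 192.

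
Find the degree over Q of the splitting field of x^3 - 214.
[K : Q] = 6

The roots of x^3 - 214 are ∛214, ω∛214, ω^2∛214 where ω = e^(2πi/3) is a primitive cube root of unity, so K = Q(∛214, ω). Now [Q(∛214):Q] = 3 (since 214 is not a perfect cube, x^3 - 214 is irreducible) and [Q(ω):Q] = 2. Both 2 and 3 divide [K:Q], and [K:Q] ≤ 3·2 = 6, so [K:Q] = 6. (Equivalently: Q(∛214) ⊂ R but ω ∉ R, so [K : Q(∛214)] = 2.)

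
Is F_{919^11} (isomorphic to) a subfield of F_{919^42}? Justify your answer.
No: F_{919^11} is not a subfield of F_{919^42}

F_{p^m} embeds in F_{p^n} iff m | n. Here 11 ∤ 42 (since 42 = 3·11 + 9 with remainder 9 ≠ 0), so F_{919^11} is not a subfield of F_{919^42}. Equivalently: if it were, the tower law would give 11 = [F_{919^11}:F_919] dividing [F_{919^42}:F_919] = 42, contradiction.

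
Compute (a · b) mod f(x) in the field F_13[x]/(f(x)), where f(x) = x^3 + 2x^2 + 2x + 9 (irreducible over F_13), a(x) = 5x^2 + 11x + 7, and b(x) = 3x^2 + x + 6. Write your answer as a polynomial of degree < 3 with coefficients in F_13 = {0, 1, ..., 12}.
a · b ≡ 3x^2 + 9 (mod f(x))

Multiply in F_13[x]: a(x)·b(x) = (5x^2 + 11x + 7)·(3x^2 + x + 6) = 2x^4 + 12x^3 + 10x^2 + 8x + 3. This has degree ≥ 3, so divide by f(x) over F_13: 2x^4 + 12x^3 + 10x^2 + 8x + 3 = (2x + 8)·(x^3 + 2x^2 + 2x + 9) + (3x^2 + 9). Hence a·b ≡ 3x^2 + 9 (mod f). (F_13[x]/(f) is a field with 13^3 = 2197 elements since f is irreducible of degree 3.)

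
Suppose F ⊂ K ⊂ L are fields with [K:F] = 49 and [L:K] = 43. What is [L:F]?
[L:F] = 2107

The tower law says that for any tower of field extensions F ⊂ K ⊂ L with finite degrees, [L:F] = [L:K] · [K:F]. Here this gives [L:F] = 43 · 49 = 2107.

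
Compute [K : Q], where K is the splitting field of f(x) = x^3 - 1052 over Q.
[K : Q] = 6

The roots of x^3 - 1052 are ∛1052, ω∛1052, ω^2∛1052 where ω = e^(2πi/3) is a primitive cube root of unity, so K = Q(∛1052, ω). Now [Q(∛1052):Q] = 3 (since 1052 is not a perfect cube, x^3 - 1052 is irreducible) and [Q(ω):Q] = 2. Both 2 and 3 divide [K:Q], and [K:Q] ≤ 3·2 = 6, so [K:Q] = 6. (Equivalently: Q(∛1052) ⊂ R but ω ∉ R, so [K : Q(∛1052)] = 2.)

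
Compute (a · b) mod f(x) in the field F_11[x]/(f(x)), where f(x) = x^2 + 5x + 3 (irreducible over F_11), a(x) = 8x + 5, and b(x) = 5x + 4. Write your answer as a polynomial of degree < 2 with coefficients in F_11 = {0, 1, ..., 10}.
a · b ≡ 10 (mod f(x))

Multiply in F_11[x]: a(x)·b(x) = (8x + 5)·(5x + 4) = 7x^2 + 2x + 9. This has degree ≥ 2, so divide by f(x) over F_11: 7x^2 + 2x + 9 = (7)·(x^2 + 5x + 3) + (10). Hence a·b ≡ 10 (mod f). (F_11[x]/(f) is a field with 11^2 = 121 elements since f is irreducible of degree 2.)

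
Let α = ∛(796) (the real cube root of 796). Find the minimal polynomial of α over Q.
m_α(x) = x^3 - 796

α satisfies α^3 = 796, so x^3 - 796 annihilates α. By the rational root test, a rational root p/q (in lowest terms) of x^3 - 796 would satisfy p^3 = 796 q^3, forcing q = 1 and p^3 = 796; but 796 is not a perfect cube, contradiction. A monic cubic over Q with no rational root is irreducible (any nontrivial factorization would include a linear factor). Hence x^3 - 796 is the minimal polynomial of α, and in particular [Q(α):Q] = 3.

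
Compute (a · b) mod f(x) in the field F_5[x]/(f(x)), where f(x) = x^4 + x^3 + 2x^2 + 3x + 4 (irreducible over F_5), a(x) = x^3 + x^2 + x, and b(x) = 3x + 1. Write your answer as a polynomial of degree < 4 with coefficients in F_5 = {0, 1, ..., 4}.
a · b ≡ x^3 + 3x^2 + 2x + 3 (mod f(x))

Multiply in F_5[x]: a(x)·b(x) = (x^3 + x^2 + x)·(3x + 1) = 3x^4 + 4x^3 + 4x^2 + x. This has degree ≥ 4, so divide by f(x) over F_5: 3x^4 + 4x^3 + 4x^2 + x = (3)·(x^4 + x^3 + 2x^2 + 3x + 4) + (x^3 + 3x^2 + 2x + 3). Hence a·b ≡ x^3 + 3x^2 + 2x + 3 (mod f). (F_5[x]/(f) is a field with 5^4 = 625 elements since f is irreducible of degree 4.)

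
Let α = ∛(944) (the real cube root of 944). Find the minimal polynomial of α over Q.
m_α(x) = x^3 - 944

α satisfies α^3 = 944, so x^3 - 944 annihilates α. By the rational root test, a rational root p/q (in lowest terms) of x^3 - 944 would satisfy p^3 = 944 q^3, forcing q = 1 and p^3 = 944; but 944 is not a perfect cube, contradiction. A monic cubic over Q with no rational root is irreducible (any nontrivial factorization would include a linear factor). Hence x^3 - 944 is the minimal polynomial of α, and in particular [Q(α):Q] = 3.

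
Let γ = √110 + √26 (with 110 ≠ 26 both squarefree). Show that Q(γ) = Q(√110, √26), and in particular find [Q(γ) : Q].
[Q(γ) : Q] = 4 (equivalently, Q(γ) = Q(√110, √26))

Obviously Q(γ) ⊆ Q(√110, √26), and [Q(√110, √26):Q] = 4 (since 110, 26 are distinct squarefree integers > 1 with 2860 not a perfect square). To show equality we compute the minimal polynomial of γ. From γ = √110 + √26: γ^2 = 110 + 2√(2860) + 26 = 136 + 2√(2860), so γ^2 - 136 = 2√(2860); squaring, (γ^2 - 136)^2 = 4·2860, i.e. γ^4 - 272γ^2 + 18496 - 11440 = 0, i.e. γ^4 - 272γ^2 + 7056 = 0. So γ is a root of x^4 - 272x^2 + 7056. This polynomial is irreducible over Q: it has no rational root (each ±√110 ± √26 is irrational), and any factorization into two quadratics over Q would force √(2860) ∈ Q (pairing opposite roots) or √110, √26 ∈ Q (other pairings), all impossible. Hence [Q(γ):Q] = 4 = [Q(√110, √26):Q], so Q(γ) = Q(√110, √26).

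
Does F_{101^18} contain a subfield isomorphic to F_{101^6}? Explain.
Yes: F_{101^6} is a subfield of F_{101^18}

F_{p^m} embeds in F_{p^n} iff m | n (since F_{p^n} is the splitting field of x^(p^n) - x, and F_{p^m} ⊂ F_{p^n} forces p^n to be a power of p^m, i.e. m | n; conversely if m | n then every root of x^(p^m) - x is a root of x^(p^n) - x). Here 6 | 18 (since 18 = 3·6), so F_{101^6} is a subfield of F_{101^18}, and [F_{101^18} : F_{101^6}] = 18/6 = 3.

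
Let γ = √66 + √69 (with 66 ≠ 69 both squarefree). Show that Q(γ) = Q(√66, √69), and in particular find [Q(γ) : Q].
[Q(γ) : Q] = 4 (equivalently, Q(γ) = Q(√66, √69))

Obviously Q(γ) ⊆ Q(√66, √69), and [Q(√66, √69):Q] = 4 (since 66, 69 are distinct squarefree integers > 1 with 4554 not a perfect square). To show equality we compute the minimal polynomial of γ. From γ = √66 + √69: γ^2 = 66 + 2√(4554) + 69 = 135 + 2√(4554), so γ^2 - 135 = 2√(4554); squaring, (γ^2 - 135)^2 = 4·4554, i.e. γ^4 - 270γ^2 + 18225 - 18216 = 0, i.e. γ^4 - 270γ^2 + 9 = 0. So γ is a root of x^4 - 270x^2 + 9. This polynomial is irreducible over Q: it has no rational root (each ±√66 ± √69 is irrational), and any factorization into two quadratics over Q would force √(4554) ∈ Q (pairing opposite roots) or √66, √69 ∈ Q (other pairings), all impossible. Hence [Q(γ):Q] = 4 = [Q(√66, √69):Q], so Q(γ) = Q(√66, √69).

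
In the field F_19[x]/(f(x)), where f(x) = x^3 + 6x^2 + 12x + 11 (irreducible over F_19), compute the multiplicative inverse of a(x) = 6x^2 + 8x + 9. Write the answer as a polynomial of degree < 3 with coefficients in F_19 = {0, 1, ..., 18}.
a(x)^(-1) ≡ 14x^2 + 7x + 3 (mod f(x))

Since f is irreducible over F_19, F_19[x]/(f) is a field and a(x) ≠ 0 has an inverse. Apply the extended Euclidean algorithm to f(x) and a(x) in F_19[x]: f(x) = (16x + 5)·a(x) + (18x + 4);  a(x) = (13x + 6)·(18x + 4) + (4). The last nonzero remainder is the constant 4 = gcd(f, a) in F_19. Back-substituting through the division chain expresses 4 = s(x)·a(x) + t(x)·f(x) with s(x) ≡ 18x^2 + 9x + 12 (mod f), so (18x^2 + 9x + 12)·a(x) ≡ 4 (mod f). Multiplying by 4^(-1) ≡ 5 in F_19 gives a(x)^(-1) ≡ 5·(18x^2 + 9x + 12) ≡ 14x^2 + 7x + 3 (mod f). Check: (6x^2 + 8x + 9)·(14x^2 + 7x + 3) = 8x^4 + 2x^3 + 10x^2 + 11x + 8 ≡ 1 (mod x^3 + 6x^2 + 12x + 11).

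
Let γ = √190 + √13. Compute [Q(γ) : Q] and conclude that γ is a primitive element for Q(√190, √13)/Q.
[Q(γ) : Q] = 4 (equivalently, Q(γ) = Q(√190, √13))

Obviously Q(γ) ⊆ Q(√190, √13), and [Q(√190, √13):Q] = 4 (since 190, 13 are distinct squarefree integers > 1 with 2470 not a perfect square). To show equality we compute the minimal polynomial of γ. From γ = √190 + √13: γ^2 = 190 + 2√(2470) + 13 = 203 + 2√(2470), so γ^2 - 203 = 2√(2470); squaring, (γ^2 - 203)^2 = 4·2470, i.e. γ^4 - 406γ^2 + 41209 - 9880 = 0, i.e. γ^4 - 406γ^2 + 31329 = 0. So γ is a root of x^4 - 406x^2 + 31329. This polynomial is irreducible over Q: it has no rational root (each ±√190 ± √13 is irrational), and any factorization into two quadratics over Q would force √(2470) ∈ Q (pairing opposite roots) or √190, √13 ∈ Q (other pairings), all impossible. Hence [Q(γ):Q] = 4 = [Q(√190, √13):Q], so Q(γ) = Q(√190, √13).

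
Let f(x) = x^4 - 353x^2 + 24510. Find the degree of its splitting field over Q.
[K : Q] = 4

Solving the quadratic in x^2: x^2 = (353 ± √(353^2 - 4·24510))/2 = (353 ± √26569)/2 = (353 ± 163)/2, giving x^2 = 95 or x^2 = 258. So f(x) = (x^2 - 95)(x^2 - 258) and the roots of f are ±√95, ±√258. Hence the splitting field is K = Q(√95, √258). Since 95 and 258 are distinct squarefree integers > 1, their product 24510 is not a perfect square, so √258 ∉ Q(√95). By the tower law [K:Q] = [Q(√95,√258):Q(√95)] · [Q(√95):Q] = 2 · 2 = 4.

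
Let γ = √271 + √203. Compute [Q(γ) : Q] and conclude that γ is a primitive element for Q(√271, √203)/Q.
[Q(γ) : Q] = 4 (equivalently, Q(γ) = Q(√271, √203))

Obviously Q(γ) ⊆ Q(√271, √203), and [Q(√271, √203):Q] = 4 (since 271, 203 are distinct squarefree integers > 1 with 55013 not a perfect square). To show equality we compute the minimal polynomial of γ. From γ = √271 + √203: γ^2 = 271 + 2√(55013) + 203 = 474 + 2√(55013), so γ^2 - 474 = 2√(55013); squaring, (γ^2 - 474)^2 = 4·55013, i.e. γ^4 - 948γ^2 + 224676 - 220052 = 0, i.e. γ^4 - 948γ^2 + 4624 = 0. So γ is a root of x^4 - 948x^2 + 4624. This polynomial is irreducible over Q: it has no rational root (each ±√271 ± √203 is irrational), and any factorization into two quadratics over Q would force √(55013) ∈ Q (pairing opposite roots) or √271, √203 ∈ Q (other pairings), all impossible. Hence [Q(γ):Q] = 4 = [Q(√271, √203):Q], so Q(γ) = Q(√271, √203).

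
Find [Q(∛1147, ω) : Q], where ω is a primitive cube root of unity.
[Q(∛1147, ω) : Q] = 6

[Q(∛1147):Q] = 3 (min poly x^3 - 1147, irreducible since 1147 is not a perfect cube). [Q(ω):Q] = 2 (min poly x^2 + x + 1). Since Q(∛1147) ⊂ R and ω ∉ R, we have ω ∉ Q(∛1147), so x^2 + x + 1 remains irreducible over Q(∛1147) and [Q(∛1147, ω) : Q(∛1147)] = 2. By the tower law, [Q(∛1147, ω) : Q] = 3 · 2 = 6. (In fact Q(∛1147, ω) is the splitting field of x^3 - 1147 over Q.)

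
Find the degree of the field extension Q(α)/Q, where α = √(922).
[Q(α):Q] = 2

[Q(α):Q] equals the degree of the minimal polynomial of α. Here α^2 = 922 and x^2 - 922 is irreducible (d = 922 is squarefree, ≠ 1, hence not a square), so deg(m_α) = 2. Thus [Q(α):Q] = 2.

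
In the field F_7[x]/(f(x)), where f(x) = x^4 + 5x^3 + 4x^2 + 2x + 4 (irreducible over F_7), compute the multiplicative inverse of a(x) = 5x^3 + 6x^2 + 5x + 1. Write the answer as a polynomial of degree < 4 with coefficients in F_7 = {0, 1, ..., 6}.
a(x)^(-1) ≡ 6x^3 + 3x^2 + 5x + 1 (mod f(x))

Since f is irreducible over F_7, F_7[x]/(f) is a field and a(x) ≠ 0 has an inverse. Apply the extended Euclidean algorithm to f(x) and a(x) in F_7[x]: f(x) = (3x + 3)·a(x) + (6x^2 + 5x + 1);  a(x) = (2x + 4)·(6x^2 + 5x + 1) + (4x + 4);  (6x^2 + 5x + 1) = (5x + 5)·(4x + 4) + (2). The last nonzero remainder is the constant 2 = gcd(f, a) in F_7. Back-substituting through the division chain expresses 2 = s(x)·a(x) + t(x)·f(x) with s(x) ≡ 5x^3 + 6x^2 + 3x + 2 (mod f), so (5x^3 + 6x^2 + 3x + 2)·a(x) ≡ 2 (mod f). Multiplying by 2^(-1) ≡ 4 in F_7 gives a(x)^(-1) ≡ 4·(5x^3 + 6x^2 + 3x + 2) ≡ 6x^3 + 3x^2 + 5x + 1 (mod f). Check: (5x^3 + 6x^2 + 5x + 1)·(6x^3 + 3x^2 + 5x + 1) = 2x^6 + 2x^5 + 3x^4 + 6x^2 + 3x + 1 ≡ 1 (mod x^4 + 5x^3 + 4x^2 + 2x + 4).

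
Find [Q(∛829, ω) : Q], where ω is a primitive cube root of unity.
[Q(∛829, ω) : Q] = 6

[Q(∛829):Q] = 3 (min poly x^3 - 829, irreducible since 829 is not a perfect cube). [Q(ω):Q] = 2 (min poly x^2 + x + 1). Since Q(∛829) ⊂ R and ω ∉ R, we have ω ∉ Q(∛829), so x^2 + x + 1 remains irreducible over Q(∛829) and [Q(∛829, ω) : Q(∛829)] = 2. By the tower law, [Q(∛829, ω) : Q] = 3 · 2 = 6. (In fact Q(∛829, ω) is the splitting field of x^3 - 829 over Q.)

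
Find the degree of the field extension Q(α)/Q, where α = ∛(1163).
[Q(α):Q] = 3

The minimal polynomial of α is x^3 - 1163, irreducible over Q since 1163 is not a perfect cube (so x^3 - 1163 has no rational root). Hence [Q(α):Q] = deg(m_α) = 3.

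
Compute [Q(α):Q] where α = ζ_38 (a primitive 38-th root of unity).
[Q(α):Q] = 18

The minimal polynomial of ζ_38 over Q is the 38-th cyclotomic polynomial Φ_38(x), which is irreducible over Q and has degree φ(38) = 18. Hence [Q(α):Q] = φ(38) = 18.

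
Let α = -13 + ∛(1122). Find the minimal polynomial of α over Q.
m_α(x) = x^3 + 39x^2 + 507x + 1075

Set β = α + 13 = ∛(1122), so β^3 = 1122. Then (α + 13)^3 - 1122 = 0, i.e. α is a root of g(x) = (x + 13)^3 - 1122 = x^3 + 39x^2 + 507x + 1075. Since g(x) = h(x + 13) where h(x) = x^3 - 1122, and h is irreducible over Q (because 1122 is not a perfect cube, so h has no rational root, and a monic cubic with no rational root is irreducible), g is also irreducible (irreducibility is preserved under the substitution x → x + 13). Hence m_α(x) = x^3 + 39x^2 + 507x + 1075.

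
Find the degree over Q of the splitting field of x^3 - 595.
[K : Q] = 6

The roots of x^3 - 595 are ∛595, ω∛595, ω^2∛595 where ω = e^(2πi/3) is a primitive cube root of unity, so K = Q(∛595, ω). Now [Q(∛595):Q] = 3 (since 595 is not a perfect cube, x^3 - 595 is irreducible) and [Q(ω):Q] = 2. Both 2 and 3 divide [K:Q], and [K:Q] ≤ 3·2 = 6, so [K:Q] = 6. (Equivalently: Q(∛595) ⊂ R but ω ∉ R, so [K : Q(∛595)] = 2.)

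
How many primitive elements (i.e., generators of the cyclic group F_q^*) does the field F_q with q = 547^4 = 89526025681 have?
There are φ(89526025680) = 18750504960 primitive elements

F_q^* is cyclic of order q - 1 = 89526025680. A cyclic group of order m has exactly φ(m) generators. Here m = 89526025680 = 2^4 · 3 · 5 · 7 · 13 · 137 · 29921, so the number of primitive elements is φ(89526025680) = 18750504960.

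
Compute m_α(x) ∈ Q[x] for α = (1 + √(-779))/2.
m_α(x) = x^2 - x + 195

From 2α - 1 = √(-779), squaring gives (2α - 1)^2 = -779, i.e. 4α^2 - 4α + 1 = -779, so α^2 - α + (1 + 779)/4 = 0. Since -779 ≡ 1 (mod 4), (1 + 779)/4 = 195 ∈ Z. The polynomial x^2 - x + 195 has discriminant 1 - 4·(195) = -779, which is not a perfect square in Q (d = -779 is squarefree and ≠ 1), so x^2 - x + 195 is irreducible over Q. It is the minimal polynomial of α.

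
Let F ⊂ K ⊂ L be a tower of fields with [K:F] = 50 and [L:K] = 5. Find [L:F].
[L:F] = 250

The tower law says that for any tower of field extensions F ⊂ K ⊂ L with finite degrees, [L:F] = [L:K] · [K:F]. Here this gives [L:F] = 5 · 50 = 250.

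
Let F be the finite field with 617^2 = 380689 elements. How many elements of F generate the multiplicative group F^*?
There are φ(380688) = 97920 primitive elements

F_q^* is cyclic of order q - 1 = 380688. A cyclic group of order m has exactly φ(m) generators. Here m = 380688 = 2^4 · 3 · 7 · 11 · 103, so the number of primitive elements is φ(380688) = 97920.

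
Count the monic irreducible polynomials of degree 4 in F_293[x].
There are 1842491238 monic irreducible polynomials of degree 4 over F_293

Each element of F_{293^4} that lies in no proper subfield is a root of exactly one monic irreducible of degree 4 over F_293, and each such polynomial has 4 distinct roots in F_{293^4}. By Möbius inversion the count is N_293(4) = (1/4) Σ_{d|4} μ(4/d) · 293^d = (1/4)(μ(4)·293^1 + μ(2)·293^2 + μ(1)·293^4) = 7369964952/4 = 1842491238.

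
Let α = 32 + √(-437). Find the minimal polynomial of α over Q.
m_α(x) = x^2 - 64x + 1461

From α - 32 = √(-437), squaring gives (α - 32)^2 = -437, i.e. α^2 - 64α + 1024 = -437, so α^2 - 64α + 1461 = 0. The discriminant of x^2 - 64x + 1461 is (-64)^2 - 4·(1461) = 4096 - 5844 = -1748, and 4·(-437) is not a perfect square in Q since -437 is squarefree and ≠ 1. Hence x^2 - 64x + 1461 is irreducible over Q and is the minimal polynomial of α.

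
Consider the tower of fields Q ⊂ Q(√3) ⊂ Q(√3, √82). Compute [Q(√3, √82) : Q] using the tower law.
[Q(√3, √82) : Q] = 4

[Q(√3):Q] = 2 (min poly x^2 - 3, irreducible since 3 is squarefree > 1). For the top step, suppose √82 ∈ Q(√3), say √82 = c + d√3 with c, d ∈ Q. Squaring: 82 = c^2 + 3d^2 + 2cd√3. Since √3 ∉ Q this forces 2cd = 0. If d = 0 then √82 = c ∈ Q, contradicting 82 squarefree > 1. If c = 0 then 82 = 3d^2, so 3·82 = (3d)^2 is a perfect square in Q — but 3·82 = 246 is not a perfect square (since 3 and 82 are distinct squarefree integers). Contradiction. Hence √82 ∉ Q(√3), so x^2 - 82 stays irreducible over Q(√3) and [Q(√3, √82) : Q(√3)] = 2. By the tower law, [Q(√3, √82) : Q] = 2 · 2 = 4.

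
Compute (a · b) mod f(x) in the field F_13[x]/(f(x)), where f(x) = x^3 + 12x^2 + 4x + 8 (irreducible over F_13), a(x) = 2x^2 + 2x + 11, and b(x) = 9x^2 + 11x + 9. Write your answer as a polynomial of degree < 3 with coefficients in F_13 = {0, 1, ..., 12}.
a · b ≡ 8x^2 + 10x + 12 (mod f(x))

Multiply in F_13[x]: a(x)·b(x) = (2x^2 + 2x + 11)·(9x^2 + 11x + 9) = 5x^4 + x^3 + 9x^2 + 9x + 8. This has degree ≥ 3, so divide by f(x) over F_13: 5x^4 + x^3 + 9x^2 + 9x + 8 = (5x + 6)·(x^3 + 12x^2 + 4x + 8) + (8x^2 + 10x + 12). Hence a·b ≡ 8x^2 + 10x + 12 (mod f). (F_13[x]/(f) is a field with 13^3 = 2197 elements since f is irreducible of degree 3.)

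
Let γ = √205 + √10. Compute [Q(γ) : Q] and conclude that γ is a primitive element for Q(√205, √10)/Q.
[Q(γ) : Q] = 4 (equivalently, Q(γ) = Q(√205, √10))

Obviously Q(γ) ⊆ Q(√205, √10), and [Q(√205, √10):Q] = 4 (since 205, 10 are distinct squarefree integers > 1 with 2050 not a perfect square). To show equality we compute the minimal polynomial of γ. From γ = √205 + √10: γ^2 = 205 + 2√(2050) + 10 = 215 + 2√(2050), so γ^2 - 215 = 2√(2050); squaring, (γ^2 - 215)^2 = 4·2050, i.e. γ^4 - 430γ^2 + 46225 - 8200 = 0, i.e. γ^4 - 430γ^2 + 38025 = 0. So γ is a root of x^4 - 430x^2 + 38025. This polynomial is irreducible over Q: it has no rational root (each ±√205 ± √10 is irrational), and any factorization into two quadratics over Q would force √(2050) ∈ Q (pairing opposite roots) or √205, √10 ∈ Q (other pairings), all impossible. Hence [Q(γ):Q] = 4 = [Q(√205, √10):Q], so Q(γ) = Q(√205, √10).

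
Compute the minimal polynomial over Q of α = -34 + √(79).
m_α(x) = x^2 + 68x + 1077

From α + 34 = √(79), squaring gives (α + 34)^2 = 79, i.e. α^2 + 68α + 1156 = 79, so α^2 + 68α + 1077 = 0. The discriminant of x^2 + 68x + 1077 is (68)^2 - 4·(1077) = 4624 - 4308 = 316, and 4·(79) is not a perfect square in Q since 79 is squarefree and ≠ 1. Hence x^2 + 68x + 1077 is irreducible over Q and is the minimal polynomial of α.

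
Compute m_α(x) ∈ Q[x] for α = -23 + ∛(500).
m_α(x) = x^3 + 69x^2 + 1587x + 11667

Set β = α + 23 = ∛(500), so β^3 = 500. Then (α + 23)^3 - 500 = 0, i.e. α is a root of g(x) = (x + 23)^3 - 500 = x^3 + 69x^2 + 1587x + 11667. Since g(x) = h(x + 23) where h(x) = x^3 - 500, and h is irreducible over Q (because 500 is not a perfect cube, so h has no rational root, and a monic cubic with no rational root is irreducible), g is also irreducible (irreducibility is preserved under the substitution x → x + 23). Hence m_α(x) = x^3 + 69x^2 + 1587x + 11667.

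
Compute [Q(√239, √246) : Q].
[Q(√239, √246) : Q] = 4

[Q(√239):Q] = 2 (min poly x^2 - 239, irreducible since 239 is squarefree > 1). For the top step, suppose √246 ∈ Q(√239), say √246 = c + d√239 with c, d ∈ Q. Squaring: 246 = c^2 + 239d^2 + 2cd√239. Since √239 ∉ Q this forces 2cd = 0. If d = 0 then √246 = c ∈ Q, contradicting 246 squarefree > 1. If c = 0 then 246 = 239d^2, so 239·246 = (239d)^2 is a perfect square in Q — but 239·246 = 58794 is not a perfect square (since 239 and 246 are distinct squarefree integers). Contradiction. Hence √246 ∉ Q(√239), so x^2 - 246 stays irreducible over Q(√239) and [Q(√239, √246) : Q(√239)] = 2. By the tower law, [Q(√239, √246) : Q] = 2 · 2 = 4.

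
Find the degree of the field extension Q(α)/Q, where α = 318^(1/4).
[Q(α):Q] = 4

α is a root of x^4 - 318. By Eisenstein's criterion at the prime p = 2 (which divides the constant term 318 but p^2 = 4 does not, since 318 is squarefree), x^4 - 318 is irreducible over Q. Hence [Q(α):Q] = 4.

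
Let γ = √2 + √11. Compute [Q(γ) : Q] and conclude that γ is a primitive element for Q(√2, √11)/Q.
[Q(γ) : Q] = 4 (equivalently, Q(γ) = Q(√2, √11))

Obviously Q(γ) ⊆ Q(√2, √11), and [Q(√2, √11):Q] = 4 (since 2, 11 are distinct squarefree integers > 1 with 22 not a perfect square). To show equality we compute the minimal polynomial of γ. From γ = √2 + √11: γ^2 = 2 + 2√(22) + 11 = 13 + 2√(22), so γ^2 - 13 = 2√(22); squaring, (γ^2 - 13)^2 = 4·22, i.e. γ^4 - 26γ^2 + 169 - 88 = 0, i.e. γ^4 - 26γ^2 + 81 = 0. So γ is a root of x^4 - 26x^2 + 81. This polynomial is irreducible over Q: it has no rational root (each ±√2 ± √11 is irrational), and any factorization into two quadratics over Q would force √(22) ∈ Q (pairing opposite roots) or √2, √11 ∈ Q (other pairings), all impossible. Hence [Q(γ):Q] = 4 = [Q(√2, √11):Q], so Q(γ) = Q(√2, √11).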